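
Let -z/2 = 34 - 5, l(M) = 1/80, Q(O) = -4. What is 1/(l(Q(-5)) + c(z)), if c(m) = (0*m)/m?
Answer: 80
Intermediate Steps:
l(M) = 1/80
z = -58 (z = -2*(34 - 5) = -2*29 = -58)
c(m) = 0 (c(m) = 0/m = 0)
1/(l(Q(-5)) + c(z)) = 1/(1/80 + 0) = 1/(1/80) = 80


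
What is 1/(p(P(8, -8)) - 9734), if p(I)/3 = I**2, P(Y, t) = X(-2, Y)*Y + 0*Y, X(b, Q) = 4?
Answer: -1/6662 ≈ -0.00015010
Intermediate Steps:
P(Y, t) = 4*Y (P(Y, t) = 4*Y + 0*Y = 4*Y + 0 = 4*Y)
p(I) = 3*I**2
1/(p(P(8, -8)) - 9734) = 1/(3*(4*8)**2 - 9734) = 1/(3*32**2 - 9734) = 1/(3*1024 - 9734) = 1/(3072 - 9734) = 1/(-6662) = -1/6662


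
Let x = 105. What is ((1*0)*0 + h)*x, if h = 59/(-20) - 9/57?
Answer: -24801/76 ≈ -326.33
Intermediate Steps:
h = -1181/380 (h = 59*(-1/20) - 9*1/57 = -59/20 - 3/19 = -1181/380 ≈ -3.1079)
((1*0)*0 + h)*x = ((1*0)*0 - 1181/380)*105 = (0*0 - 1181/380)*105 = (0 - 1181/380)*105 = -1181/380*105 = -24801/76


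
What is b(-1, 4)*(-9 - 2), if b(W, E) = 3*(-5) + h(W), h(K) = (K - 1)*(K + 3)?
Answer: 209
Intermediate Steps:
h(K) = (-1 + K)*(3 + K)
b(W, E) = -18 + W² + 2*W (b(W, E) = 3*(-5) + (-3 + W² + 2*W) = -15 + (-3 + W² + 2*W) = -18 + W² + 2*W)
b(-1, 4)*(-9 - 2) = (-18 + (-1)² + 2*(-1))*(-9 - 2) = (-18 + 1 - 2)*(-11) = -19*(-11) = 209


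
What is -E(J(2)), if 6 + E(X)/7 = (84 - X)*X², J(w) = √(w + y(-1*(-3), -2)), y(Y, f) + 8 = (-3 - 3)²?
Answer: -17598 + 210*√30 ≈ -16448.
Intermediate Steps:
y(Y, f) = 28 (y(Y, f) = -8 + (-3 - 3)² = -8 + (-6)² = -8 + 36 = 28)
J(w) = √(28 + w) (J(w) = √(w + 28) = √(28 + w))
E(X) = -42 + 7*X²*(84 - X) (E(X) = -42 + 7*((84 - X)*X²) = -42 + 7*(X²*(84 - X)) = -42 + 7*X²*(84 - X))
-E(J(2)) = -(-42 - 7*(28 + 2)^(3/2) + 588*(√(28 + 2))²) = -(-42 - 7*30*√30 + 588*(√30)²) = -(-42 - 210*√30 + 588*30) = -(-42 - 210*√30 + 17640) = -(17598 - 210*√30) = -17598 + 210*√30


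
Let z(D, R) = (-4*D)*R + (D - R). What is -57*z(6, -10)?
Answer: -14592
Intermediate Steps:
z(D, R) = D - R - 4*D*R (z(D, R) = -4*D*R + (D - R) = D - R - 4*D*R)
-57*z(6, -10) = -57*(6 - 1*(-10) - 4*6*(-10)) = -57*(6 + 10 + 240) = -57*256 = -14592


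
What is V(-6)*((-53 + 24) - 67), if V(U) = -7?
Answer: 672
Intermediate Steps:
V(-6)*((-53 + 24) - 67) = -7*((-53 + 24) - 67) = -7*(-29 - 67) = -7*(-96) = 672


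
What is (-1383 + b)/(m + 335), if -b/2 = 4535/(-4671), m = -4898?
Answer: 6450923/21313773 ≈ 0.30266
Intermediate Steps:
b = 9070/4671 (b = -9070/(-4671) = -9070*(-1)/4671 = -2*(-4535/4671) = 9070/4671 ≈ 1.9418)
(-1383 + b)/(m + 335) = (-1383 + 9070/4671)/(-4898 + 335) = -6450923/4671/(-4563) = -6450923/4671*(-1/4563) = 6450923/21313773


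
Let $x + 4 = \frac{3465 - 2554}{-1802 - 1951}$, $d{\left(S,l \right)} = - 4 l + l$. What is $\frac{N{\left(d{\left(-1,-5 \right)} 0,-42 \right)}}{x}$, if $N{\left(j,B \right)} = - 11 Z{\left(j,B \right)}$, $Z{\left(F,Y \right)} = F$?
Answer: $0$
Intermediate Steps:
$d{\left(S,l \right)} = - 3 l$
$N{\left(j,B \right)} = - 11 j$
$x = - \frac{15923}{3753}$ ($x = -4 + \frac{3465 - 2554}{-1802 - 1951} = -4 + \frac{911}{-3753} = -4 + 911 \left(- \frac{1}{3753}\right) = -4 - \frac{911}{3753} = - \frac{15923}{3753} \approx -4.2427$)
$\frac{N{\left(d{\left(-1,-5 \right)} 0,-42 \right)}}{x} = \frac{\left(-11\right) \left(-3\right) \left(-5\right) 0}{- \frac{15923}{3753}} = - 11 \cdot 15 \cdot 0 \left(- \frac{3753}{15923}\right) = \left(-11\right) 0 \left(- \frac{3753}{15923}\right) = 0 \left(- \frac{3753}{15923}\right) = 0$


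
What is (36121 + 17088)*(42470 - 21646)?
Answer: 1108024216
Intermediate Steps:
(36121 + 17088)*(42470 - 21646) = 53209*20824 = 1108024216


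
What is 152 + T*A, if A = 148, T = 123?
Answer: 18356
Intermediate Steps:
152 + T*A = 152 + 123*148 = 152 + 18204 = 18356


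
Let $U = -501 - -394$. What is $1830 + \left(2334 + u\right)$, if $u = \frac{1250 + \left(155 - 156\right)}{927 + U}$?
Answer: $\frac{3415729}{820} \approx 4165.5$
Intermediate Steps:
$U = -107$ ($U = -501 + 394 = -107$)
$u = \frac{1249}{820}$ ($u = \frac{1250 + \left(155 - 156\right)}{927 - 107} = \frac{1250 - 1}{820} = 1249 \cdot \frac{1}{820} = \frac{1249}{820} \approx 1.5232$)
$1830 + \left(2334 + u\right) = 1830 + \left(2334 + \frac{1249}{820}\right) = 1830 + \frac{1915129}{820} = \frac{3415729}{820}$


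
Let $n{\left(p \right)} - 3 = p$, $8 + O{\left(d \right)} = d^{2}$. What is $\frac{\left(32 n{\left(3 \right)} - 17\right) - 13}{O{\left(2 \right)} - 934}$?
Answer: $- \frac{81}{469} \approx -0.17271$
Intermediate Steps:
$O{\left(d \right)} = -8 + d^{2}$
$n{\left(p \right)} = 3 + p$
$\frac{\left(32 n{\left(3 \right)} - 17\right) - 13}{O{\left(2 \right)} - 934} = \frac{\left(32 \left(3 + 3\right) - 17\right) - 13}{\left(-8 + 2^{2}\right) - 934} = \frac{\left(32 \cdot 6 - 17\right) - 13}{\left(-8 + 4\right) - 934} = \frac{\left(192 - 17\right) - 13}{-4 - 934} = \frac{175 - 13}{-938} = 162 \left(- \frac{1}{938}\right) = - \frac{81}{469}$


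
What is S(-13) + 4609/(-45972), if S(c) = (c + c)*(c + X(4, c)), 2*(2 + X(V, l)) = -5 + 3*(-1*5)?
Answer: 29877191/45972 ≈ 649.90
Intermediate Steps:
X(V, l) = -12 (X(V, l) = -2 + (-5 + 3*(-1*5))/2 = -2 + (-5 + 3*(-5))/2 = -2 + (-5 - 15)/2 = -2 + (1/2)*(-20) = -2 - 10 = -12)
S(c) = 2*c*(-12 + c) (S(c) = (c + c)*(c - 12) = (2*c)*(-12 + c) = 2*c*(-12 + c))
S(-13) + 4609/(-45972) = 2*(-13)*(-12 - 13) + 4609/(-45972) = 2*(-13)*(-25) + 4609*(-1/45972) = 650 - 4609/45972 = 29877191/45972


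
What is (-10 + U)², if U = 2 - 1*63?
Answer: 5041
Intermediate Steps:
U = -61 (U = 2 - 63 = -61)
(-10 + U)² = (-10 - 61)² = (-71)² = 5041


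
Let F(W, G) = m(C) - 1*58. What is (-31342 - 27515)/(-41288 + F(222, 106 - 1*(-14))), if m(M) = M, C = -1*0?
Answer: 19619/13782 ≈ 1.4235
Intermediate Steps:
C = 0
F(W, G) = -58 (F(W, G) = 0 - 1*58 = 0 - 58 = -58)
(-31342 - 27515)/(-41288 + F(222, 106 - 1*(-14))) = (-31342 - 27515)/(-41288 - 58) = -58857/(-41346) = -58857*(-1/41346) = 19619/13782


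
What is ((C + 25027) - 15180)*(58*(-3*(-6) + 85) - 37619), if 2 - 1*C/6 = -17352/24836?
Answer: -1937957489555/6209 ≈ -3.1212e+8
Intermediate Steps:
C = 100536/6209 (C = 12 - (-104112)/24836 = 12 - 6*(-4338/6209) = 12 + 26028/6209 = 100536/6209 ≈ 16.192)
((C + 25027) - 15180)*(58*(-3*(-6) + 85) - 37619) = ((100536/6209 + 25027) - 15180)*(58*(-3*(-6) + 85) - 37619) = (155493179/6209 - 15180)*(58*(18 + 85) - 37619) = 61240559*(58*103 - 37619)/6209 = 61240559*(5974 - 37619)/6209 = (61240559/6209)*(-31645) = -1937957489555/6209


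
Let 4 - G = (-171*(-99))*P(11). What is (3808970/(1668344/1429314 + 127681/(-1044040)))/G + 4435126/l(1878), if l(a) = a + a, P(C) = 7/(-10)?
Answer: 258327108422239997612267/173571017362450554102 ≈ 1488.3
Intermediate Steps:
P(C) = -7/10 (P(C) = 7*(-⅒) = -7/10)
l(a) = 2*a
G = 118543/10 (G = 4 - (-171*(-99))*(-7)/10 = 4 - 16929*(-7)/10 = 4 - 1*(-118503/10) = 4 + 118503/10 = 118543/10 ≈ 11854.)
(3808970/(1668344/1429314 + 127681/(-1044040)))/G + 4435126/l(1878) = (3808970/(1668344/1429314 + 127681/(-1044040)))/(118543/10) + 4435126/((2*1878)) = (3808970/(1668344*(1/1429314) + 127681*(-1/1044040)))*(10/118543) + 4435126/3756 = (3808970/(834172/714657 - 127681/1044040))*(10/118543) + 4435126*(1/3756) = (3808970/(779660814463/746130494280))*(10/118543) + 2217563/1878 = (3808970*(746130494280/779660814463))*(10/118543) + 2217563/1878 = (2841988668797691600/779660814463)*(10/118543) + 2217563/1878 = 28419886687976916000/92423331928887409 + 2217563/1878 = 258327108422239997612267/173571017362450554102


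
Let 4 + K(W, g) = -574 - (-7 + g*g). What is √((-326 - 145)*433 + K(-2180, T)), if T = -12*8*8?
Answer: I*√794338 ≈ 891.26*I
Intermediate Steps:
T = -768 (T = -96*8 = -768)
K(W, g) = -571 - g² (K(W, g) = -4 + (-574 - (-7 + g*g)) = -4 + (-574 - (-7 + g²)) = -4 + (-574 + (7 - g²)) = -4 + (-567 - g²) = -571 - g²)
√((-326 - 145)*433 + K(-2180, T)) = √((-326 - 145)*433 + (-571 - 1*(-768)²)) = √(-471*433 + (-571 - 1*589824)) = √(-203943 + (-571 - 589824)) = √(-203943 - 590395) = √(-794338) = I*√794338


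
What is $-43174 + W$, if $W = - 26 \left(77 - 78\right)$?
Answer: $-43148$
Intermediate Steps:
$W = 26$ ($W = \left(-26\right) \left(-1\right) = 26$)
$-43174 + W = -43174 + 26 = -43148$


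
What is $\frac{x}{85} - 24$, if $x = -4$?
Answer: $- \frac{2044}{85} \approx -24.047$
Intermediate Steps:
$\frac{x}{85} - 24 = \frac{1}{85} \left(-4\right) - 24 = - \frac{4}{85} - 24 = - \frac{2044}{85}$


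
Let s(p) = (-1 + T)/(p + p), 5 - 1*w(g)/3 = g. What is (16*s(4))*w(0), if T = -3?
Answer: -120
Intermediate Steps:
w(g) = 15 - 3*g
s(p) = -2/p (s(p) = (-1 - 3)/(p + p) = -4*1/(2*p) = -2/p)
(16*s(4))*w(0) = (16*(-2/4))*(15 - 3*0) = (16*(-2*1/4))*(15 + 0) = (16*(-1/2))*15 = -8*15 = -120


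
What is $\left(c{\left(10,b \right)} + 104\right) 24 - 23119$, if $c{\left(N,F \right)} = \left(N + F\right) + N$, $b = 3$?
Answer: $-20071$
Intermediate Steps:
$c{\left(N,F \right)} = F + 2 N$ ($c{\left(N,F \right)} = \left(F + N\right) + N = F + 2 N$)
$\left(c{\left(10,b \right)} + 104\right) 24 - 23119 = \left(\left(3 + 2 \cdot 10\right) + 104\right) 24 - 23119 = \left(\left(3 + 20\right) + 104\right) 24 - 23119 = \left(23 + 104\right) 24 - 23119 = 127 \cdot 24 - 23119 = 3048 - 23119 = -20071$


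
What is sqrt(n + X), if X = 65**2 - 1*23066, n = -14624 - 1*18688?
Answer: I*sqrt(52153) ≈ 228.37*I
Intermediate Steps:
n = -33312 (n = -14624 - 18688 = -33312)
X = -18841 (X = 4225 - 23066 = -18841)
sqrt(n + X) = sqrt(-33312 - 18841) = sqrt(-52153) = I*sqrt(52153)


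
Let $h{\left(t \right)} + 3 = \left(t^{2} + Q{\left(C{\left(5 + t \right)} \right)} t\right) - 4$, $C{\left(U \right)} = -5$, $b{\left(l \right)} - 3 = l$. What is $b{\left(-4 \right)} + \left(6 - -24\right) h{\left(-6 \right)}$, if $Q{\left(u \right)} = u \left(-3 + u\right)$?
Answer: $-6331$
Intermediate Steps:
$b{\left(l \right)} = 3 + l$
$h{\left(t \right)} = -7 + t^{2} + 40 t$ ($h{\left(t \right)} = -3 - \left(4 - t^{2} - - 5 \left(-3 - 5\right) t\right) = -3 - \left(4 - t^{2} - \left(-5\right) \left(-8\right) t\right) = -3 - \left(4 - t^{2} - 40 t\right) = -3 + \left(-4 + t^{2} + 40 t\right) = -7 + t^{2} + 40 t$)
$b{\left(-4 \right)} + \left(6 - -24\right) h{\left(-6 \right)} = \left(3 - 4\right) + \left(6 - -24\right) \left(-7 + \left(-6\right)^{2} + 40 \left(-6\right)\right) = -1 + \left(6 + 24\right) \left(-7 + 36 - 240\right) = -1 + 30 \left(-211\right) = -1 - 6330 = -6331$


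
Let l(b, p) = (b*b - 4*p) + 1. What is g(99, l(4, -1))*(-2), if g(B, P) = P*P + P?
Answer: -924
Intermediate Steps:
l(b, p) = 1 + b**2 - 4*p (l(b, p) = (b**2 - 4*p) + 1 = 1 + b**2 - 4*p)
g(B, P) = P + P**2 (g(B, P) = P**2 + P = P + P**2)
g(99, l(4, -1))*(-2) = ((1 + 4**2 - 4*(-1))*(1 + (1 + 4**2 - 4*(-1))))*(-2) = ((1 + 16 + 4)*(1 + (1 + 16 + 4)))*(-2) = (21*(1 + 21))*(-2) = (21*22)*(-2) = 462*(-2) = -924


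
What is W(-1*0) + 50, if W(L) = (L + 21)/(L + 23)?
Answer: 1171/23 ≈ 50.913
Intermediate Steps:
W(L) = (21 + L)/(23 + L)
W(-1*0) + 50 = (21 - 1*0)/(23 - 1*0) + 50 = (21 + 0)/(23 + 0) + 50 = 21/23 + 50 = 1171/23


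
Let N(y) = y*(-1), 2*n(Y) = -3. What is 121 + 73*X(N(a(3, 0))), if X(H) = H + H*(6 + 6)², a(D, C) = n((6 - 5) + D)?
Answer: 31997/2 ≈ 15999.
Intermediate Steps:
n(Y) = -3/2 (n(Y) = (½)*(-3) = -3/2)
a(D, C) = -3/2
N(y) = -y
X(H) = 145*H (X(H) = H + H*12² = H + H*144 = H + 144*H = 145*H)
121 + 73*X(N(a(3, 0))) = 121 + 73*(145*(-1*(-3/2))) = 121 + 73*(145*(3/2)) = 121 + 73*(435/2) = 121 + 31755/2 = 31997/2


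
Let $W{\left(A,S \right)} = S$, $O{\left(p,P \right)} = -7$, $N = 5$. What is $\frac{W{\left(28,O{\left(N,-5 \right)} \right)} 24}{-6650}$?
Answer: $\frac{12}{475} \approx 0.025263$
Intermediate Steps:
$\frac{W{\left(28,O{\left(N,-5 \right)} \right)} 24}{-6650} = \frac{\left(-7\right) 24}{-6650} = \left(-168\right) \left(- \frac{1}{6650}\right) = \frac{12}{475}$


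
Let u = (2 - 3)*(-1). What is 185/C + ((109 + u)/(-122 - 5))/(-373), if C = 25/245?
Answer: 85883733/47371 ≈ 1813.0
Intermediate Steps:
u = 1 (u = -1*(-1) = 1)
C = 5/49 (C = 25*(1/245) = 5/49 ≈ 0.10204)
185/C + ((109 + u)/(-122 - 5))/(-373) = 185/(5/49) + ((109 + 1)/(-122 - 5))/(-373) = 185*(49/5) + (110/(-127))*(-1/373) = 1813 + (110*(-1/127))*(-1/373) = 1813 - 110/127*(-1/373) = 1813 + 110/47371 = 85883733/47371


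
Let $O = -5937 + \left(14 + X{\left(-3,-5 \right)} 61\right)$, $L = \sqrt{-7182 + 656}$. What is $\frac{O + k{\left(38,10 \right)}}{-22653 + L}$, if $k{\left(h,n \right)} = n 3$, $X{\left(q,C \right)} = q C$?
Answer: $\frac{112766634}{513164935} + \frac{4978 i \sqrt{6526}}{513164935} \approx 0.21975 + 0.00078365 i$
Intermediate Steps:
$X{\left(q,C \right)} = C q$
$L = i \sqrt{6526}$ ($L = \sqrt{-6526} = i \sqrt{6526} \approx 80.784 i$)
$k{\left(h,n \right)} = 3 n$
$O = -5008$ ($O = -5937 + \left(14 + \left(-5\right) \left(-3\right) 61\right) = -5937 + \left(14 + 15 \cdot 61\right) = -5937 + \left(14 + 915\right) = -5937 + 929 = -5008$)
$\frac{O + k{\left(38,10 \right)}}{-22653 + L} = \frac{-5008 + 3 \cdot 10}{-22653 + i \sqrt{6526}} = \frac{-5008 + 30}{-22653 + i \sqrt{6526}} = - \frac{4978}{-22653 + i \sqrt{6526}}$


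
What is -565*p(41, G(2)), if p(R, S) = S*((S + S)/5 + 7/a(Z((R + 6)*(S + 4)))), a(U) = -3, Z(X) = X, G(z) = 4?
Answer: 4972/3 ≈ 1657.3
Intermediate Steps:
p(R, S) = S*(-7/3 + 2*S/5) (p(R, S) = S*((S + S)/5 + 7/(-3)) = S*((2*S)*(1/5) + 7*(-1/3)) = S*(2*S/5 - 7/3) = S*(-7/3 + 2*S/5))
-565*p(41, G(2)) = -113*4*(-35 + 6*4)/3 = -113*4*(-35 + 24)/3 = -113*4*(-11)/3 = -565*(-44/15) = 4972/3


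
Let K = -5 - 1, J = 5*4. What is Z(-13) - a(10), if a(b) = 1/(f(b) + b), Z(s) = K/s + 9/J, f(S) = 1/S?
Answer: 21337/26260 ≈ 0.81253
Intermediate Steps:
J = 20
K = -6
f(S) = 1/S
Z(s) = 9/20 - 6/s (Z(s) = -6/s + 9/20 = 9/20 - 6/s)
a(b) = 1/(b + 1/b) (a(b) = 1/(1/b + b) = 1/(b + 1/b))
Z(-13) - a(10) = (9/20 - 6/(-13)) - 10/(1 + 10**2) = (9/20 - 6*(-1/13)) - 10/(1 + 100) = (9/20 + 6/13) - 10/101 = 237/260 - 10/101 = 21337/26260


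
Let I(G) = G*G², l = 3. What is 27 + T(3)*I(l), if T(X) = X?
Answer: 108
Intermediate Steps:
I(G) = G³
27 + T(3)*I(l) = 27 + 3*3³ = 27 + 3*27 = 27 + 81 = 108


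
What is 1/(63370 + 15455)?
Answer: 1/78825 ≈ 1.2686e-5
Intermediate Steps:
1/(63370 + 15455) = 1/78825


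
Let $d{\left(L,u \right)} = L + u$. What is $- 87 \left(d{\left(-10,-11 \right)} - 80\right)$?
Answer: $8787$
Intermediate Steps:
$- 87 \left(d{\left(-10,-11 \right)} - 80\right) = - 87 \left(\left(-10 - 11\right) - 80\right) = - 87 \left(-21 - 80\right) = \left(-87\right) \left(-101\right) = 8787$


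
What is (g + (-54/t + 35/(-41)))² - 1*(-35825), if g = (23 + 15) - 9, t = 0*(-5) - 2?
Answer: 65333946/1681 ≈ 38866.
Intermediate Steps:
t = -2 (t = 0 - 2 = -2)
g = 29 (g = 38 - 9 = 29)
(g + (-54/t + 35/(-41)))² - 1*(-35825) = (29 + (-54/(-2) + 35/(-41)))² - 1*(-35825) = (29 + (-54*(-½) + 35*(-1/41)))² + 35825 = (29 + (27 - 35/41))² + 35825 = (29 + 1072/41)² + 35825 = (2261/41)² + 35825 = 5112121/1681 + 35825 = 65333946/1681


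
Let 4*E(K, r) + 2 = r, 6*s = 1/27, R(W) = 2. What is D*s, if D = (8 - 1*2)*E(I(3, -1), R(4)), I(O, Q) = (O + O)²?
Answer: 0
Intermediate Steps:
I(O, Q) = 4*O² (I(O, Q) = (2*O)² = 4*O²)
s = 1/162 (s = (⅙)/27 = (⅙)*(1/27) = 1/162 ≈ 0.0061728)
E(K, r) = -½ + r/4
D = 0 (D = (8 - 1*2)*(-½ + (¼)*2) = (8 - 2)*(-½ + ½) = 6*0 = 0)
D*s = 0*(1/162) = 0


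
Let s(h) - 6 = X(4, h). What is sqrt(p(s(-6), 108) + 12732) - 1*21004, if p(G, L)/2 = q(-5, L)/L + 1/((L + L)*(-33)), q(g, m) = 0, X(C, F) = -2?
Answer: -21004 + sqrt(499145317)/198 ≈ -20891.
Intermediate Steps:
s(h) = 4 (s(h) = 6 - 2 = 4)
p(G, L) = -1/(33*L) (p(G, L) = 2*(0/L + 1/((L + L)*(-33))) = 2*(0 - 1/33/(2*L)) = 2*(0 + (1/(2*L))*(-1/33)) = 2*(0 - 1/(66*L)) = 2*(-1/(66*L)) = -1/(33*L))
sqrt(p(s(-6), 108) + 12732) - 1*21004 = sqrt(-1/33/108 + 12732) - 1*21004 = sqrt(-1/33*1/108 + 12732) - 21004 = sqrt(-1/3564 + 12732) - 21004 = sqrt(45376847/3564) - 21004 = sqrt(499145317)/198 - 21004 = -21004 + sqrt(499145317)/198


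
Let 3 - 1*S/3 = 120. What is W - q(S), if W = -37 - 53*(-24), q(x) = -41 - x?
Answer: 925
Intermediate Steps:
S = -351 (S = 9 - 3*120 = 9 - 360 = -351)
W = 1235 (W = -37 + 1272 = 1235)
W - q(S) = 1235 - (-41 - 1*(-351)) = 1235 - (-41 + 351) = 1235 - 1*310 = 1235 - 310 = 925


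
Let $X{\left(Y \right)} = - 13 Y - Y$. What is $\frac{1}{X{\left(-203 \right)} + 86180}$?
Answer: $\frac{1}{89022} \approx 1.1233 \cdot 10^{-5}$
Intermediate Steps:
$X{\left(Y \right)} = - 14 Y$
$\frac{1}{X{\left(-203 \right)} + 86180} = \frac{1}{\left(-14\right) \left(-203\right) + 86180} = \frac{1}{2842 + 86180} = \frac{1}{89022}$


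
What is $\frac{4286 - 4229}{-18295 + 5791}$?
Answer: $- \frac{19}{4168} \approx -0.0045585$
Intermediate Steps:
$\frac{4286 - 4229}{-18295 + 5791} = \frac{57}{-12504} = 57 \left(- \frac{1}{12504}\right) = - \frac{19}{4168}$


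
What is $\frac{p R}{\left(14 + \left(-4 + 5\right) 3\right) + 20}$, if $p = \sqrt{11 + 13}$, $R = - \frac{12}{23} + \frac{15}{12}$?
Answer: $\frac{67 \sqrt{6}}{1702} \approx 0.096425$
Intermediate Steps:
$R = \frac{67}{92}$ ($R = \left(-12\right) \frac{1}{23} + 15 \cdot \frac{1}{12} = - \frac{12}{23} + \frac{5}{4} = \frac{67}{92} \approx 0.72826$)
$p = 2 \sqrt{6}$ ($p = \sqrt{24} = 2 \sqrt{6} \approx 4.899$)
$\frac{p R}{\left(14 + \left(-4 + 5\right) 3\right) + 20} = \frac{2 \sqrt{6} \cdot \frac{67}{92}}{\left(14 + \left(-4 + 5\right) 3\right) + 20} = \frac{\frac{67}{46} \sqrt{6}}{\left(14 + 1 \cdot 3\right) + 20} = \frac{\frac{67}{46} \sqrt{6}}{\left(14 + 3\right) + 20} = \frac{\frac{67}{46} \sqrt{6}}{17 + 20} = \frac{\frac{67}{46} \sqrt{6}}{37} = \frac{67 \sqrt{6}}{46} \cdot \frac{1}{37} = \frac{67 \sqrt{6}}{1702}$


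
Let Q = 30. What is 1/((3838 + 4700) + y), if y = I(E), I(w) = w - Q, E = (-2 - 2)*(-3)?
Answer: 1/8520 ≈ 0.00011737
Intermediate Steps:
E = 12 (E = -4*(-3) = 12)
I(w) = -30 + w (I(w) = w - 1*30 = w - 30 = -30 + w)
y = -18 (y = -30 + 12 = -18)
1/((3838 + 4700) + y) = 1/((3838 + 4700) - 18) = 1/(8538 - 18) = 1/8520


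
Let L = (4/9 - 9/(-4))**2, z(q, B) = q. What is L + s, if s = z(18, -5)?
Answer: 32737/1296 ≈ 25.260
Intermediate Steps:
s = 18
L = 9409/1296 (L = (4*(1/9) - 9*(-1/4))**2 = (4/9 + 9/4)**2 = (97/36)**2 = 9409/1296 ≈ 7.2600)
L + s = 9409/1296 + 18 = 32737/1296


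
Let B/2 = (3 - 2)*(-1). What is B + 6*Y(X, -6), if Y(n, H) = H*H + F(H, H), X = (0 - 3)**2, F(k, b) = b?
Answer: 178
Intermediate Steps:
B = -2 (B = 2*((3 - 2)*(-1)) = 2*(1*(-1)) = 2*(-1) = -2)
X = 9 (X = (-3)**2 = 9)
Y(n, H) = H + H**2 (Y(n, H) = H*H + H = H**2 + H = H + H**2)
B + 6*Y(X, -6) = -2 + 6*(-6*(1 - 6)) = -2 + 6*(-6*(-5)) = -2 + 6*30 = -2 + 180 = 178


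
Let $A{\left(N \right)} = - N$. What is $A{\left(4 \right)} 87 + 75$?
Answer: $-273$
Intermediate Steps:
$A{\left(4 \right)} 87 + 75 = \left(-1\right) 4 \cdot 87 + 75 = \left(-4\right) 87 + 75 = -348 + 75 = -273$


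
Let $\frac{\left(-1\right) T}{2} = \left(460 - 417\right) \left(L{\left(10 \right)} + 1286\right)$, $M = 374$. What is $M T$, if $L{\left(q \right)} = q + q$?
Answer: $-42006184$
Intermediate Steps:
$L{\left(q \right)} = 2 q$
$T = -112316$ ($T = - 2 \left(460 - 417\right) \left(2 \cdot 10 + 1286\right) = - 2 \cdot 43 \left(20 + 1286\right) = - 2 \cdot 43 \cdot 1306 = \left(-2\right) 56158 = -112316$)
$M T = 374 \left(-112316\right) = -42006184$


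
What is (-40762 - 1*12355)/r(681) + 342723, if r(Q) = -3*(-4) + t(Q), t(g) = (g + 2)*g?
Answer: 159412409488/465135 ≈ 3.4272e+5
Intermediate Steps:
t(g) = g*(2 + g) (t(g) = (2 + g)*g = g*(2 + g))
r(Q) = 12 + Q*(2 + Q) (r(Q) = -3*(-4) + Q*(2 + Q) = 12 + Q*(2 + Q))
(-40762 - 1*12355)/r(681) + 342723 = (-40762 - 1*12355)/(12 + 681*(2 + 681)) + 342723 = (-40762 - 12355)/(12 + 681*683) + 342723 = -53117/(12 + 465123) + 342723 = -53117/465135 + 342723 = 159412409488/465135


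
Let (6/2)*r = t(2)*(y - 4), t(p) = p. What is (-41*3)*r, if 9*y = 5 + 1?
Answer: 820/3 ≈ 273.33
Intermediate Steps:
y = ⅔ (y = (5 + 1)/9 = (⅑)*6 = ⅔ ≈ 0.66667)
r = -20/9 (r = (2*(⅔ - 4))/3 = (2*(-10/3))/3 = (⅓)*(-20/3) = -20/9 ≈ -2.2222)
(-41*3)*r = -41*3*(-20/9) = -123*(-20/9) = 820/3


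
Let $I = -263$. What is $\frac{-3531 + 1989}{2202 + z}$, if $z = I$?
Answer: $- \frac{1542}{1939} \approx -0.79526$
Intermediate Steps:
$z = -263$
$\frac{-3531 + 1989}{2202 + z} = \frac{-3531 + 1989}{2202 - 263} = - \frac{1542}{1939}$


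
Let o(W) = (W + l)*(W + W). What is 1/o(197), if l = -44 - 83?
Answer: 1/27580 ≈ 3.6258e-5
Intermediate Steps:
l = -127
o(W) = 2*W*(-127 + W) (o(W) = (W - 127)*(W + W) = (-127 + W)*(2*W) = 2*W*(-127 + W))
1/o(197) = 1/(2*197*(-127 + 197)) = 1/(2*197*70) = 1/27580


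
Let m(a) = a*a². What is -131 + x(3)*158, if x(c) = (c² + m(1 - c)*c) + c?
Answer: -2027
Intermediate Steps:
m(a) = a³
x(c) = c + c² + c*(1 - c)³ (x(c) = (c² + (1 - c)³*c) + c = (c² + c*(1 - c)³) + c = c + c² + c*(1 - c)³)
-131 + x(3)*158 = -131 + (3*(1 + 3 - (-1 + 3)³))*158 = -131 + (3*(1 + 3 - 1*2³))*158 = -131 + (3*(1 + 3 - 1*8))*158 = -131 + (3*(1 + 3 - 8))*158 = -131 + (3*(-4))*158 = -131 - 12*158 = -131 - 1896 = -2027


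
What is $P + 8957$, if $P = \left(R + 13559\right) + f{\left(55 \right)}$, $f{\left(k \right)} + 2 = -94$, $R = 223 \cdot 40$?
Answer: $31340$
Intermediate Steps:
$R = 8920$
$f{\left(k \right)} = -96$ ($f{\left(k \right)} = -2 - 94 = -96$)
$P = 22383$ ($P = \left(8920 + 13559\right) - 96 = 22479 - 96 = 22383$)
$P + 8957 = 22383 + 8957 = 31340$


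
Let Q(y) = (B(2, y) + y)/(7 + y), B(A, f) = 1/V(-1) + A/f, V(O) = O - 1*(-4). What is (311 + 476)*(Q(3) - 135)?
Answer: -529651/5 ≈ -1.0593e+5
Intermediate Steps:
V(O) = 4 + O (V(O) = O + 4 = 4 + O)
B(A, f) = ⅓ + A/f (B(A, f) = 1/(4 - 1) + A/f = 1/3 + A/f = 1*(⅓) + A/f = ⅓ + A/f)
Q(y) = (y + (2 + y/3)/y)/(7 + y) (Q(y) = ((2 + y/3)/y + y)/(7 + y) = (y + (2 + y/3)/y)/(7 + y))
(311 + 476)*(Q(3) - 135) = (311 + 476)*((2 + 3² + (⅓)*3)/(3*(7 + 3)) - 135) = 787*((⅓)*(2 + 9 + 1)/10 - 135) = 787*((⅓)*(⅒)*12 - 135) = 787*(⅖ - 135) = 787*(-673/5) = -529651/5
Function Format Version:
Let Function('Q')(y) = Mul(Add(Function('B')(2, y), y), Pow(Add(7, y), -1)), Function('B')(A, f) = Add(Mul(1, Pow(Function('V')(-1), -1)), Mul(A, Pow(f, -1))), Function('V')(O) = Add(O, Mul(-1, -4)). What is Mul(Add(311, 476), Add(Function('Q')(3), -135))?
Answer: Rational(-529651, 5) ≈ -1.0593e+5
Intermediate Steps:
Function('V')(O) = Add(4, O) (Function('V')(O) = Add(O, 4) = Add(4, O))
Function('B')(A, f) = Add(Rational(1, 3), Mul(A, Pow(f, -1))) (Function('B')(A, f) = Add(Mul(1, Pow(Add(4, -1), -1)), Mul(A, Pow(f, -1))) = Add(Mul(1, Pow(3, -1)), Mul(A, Pow(f, -1))) = Add(Mul(1, Rational(1, 3)), Mul(A, Pow(f, -1))) = Add(Rational(1, 3), Mul(A, Pow(f, -1))))
Function('Q')(y) = Mul(Pow(Add(7, y), -1), Add(y, Mul(Pow(y, -1), Add(2, Mul(Rational(1, 3), y))))) (Function('Q')(y) = Mul(Add(Mul(Pow(y, -1), Add(2, Mul(Rational(1, 3), y))), y), Pow(Add(7, y), -1)) = Mul(Add(y, Mul(Pow(y, -1), Add(2, Mul(Rational(1, 3), y)))), Pow(Add(7, y), -1)) = Mul(Pow(Add(7, y), -1), Add(y, Mul(Pow(y, -1), Add(2, Mul(Rational(1, 3), y))))))
Mul(Add(311, 476), Add(Function('Q')(3), -135)) = Mul(Add(311, 476), Add(Mul(Pow(3, -1), Pow(Add(7, 3), -1), Add(2, Pow(3, 2), Mul(Rational(1, 3), 3))), -135)) = Mul(787, Add(Mul(Rational(1, 3), Pow(10, -1), Add(2, 9, 1)), -135)) = Mul(787, Add(Mul(Rational(1, 3), Rational(1, 10), 12), -135)) = Mul(787, Add(Rational(2, 5), -135)) = Mul(787, Rational(-673, 5)) = Rational(-529651, 5)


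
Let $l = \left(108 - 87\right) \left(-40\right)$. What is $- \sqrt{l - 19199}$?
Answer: $- i \sqrt{20039} \approx - 141.56 i$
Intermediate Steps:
$l = -840$ ($l = 21 \left(-40\right) = -840$)
$- \sqrt{l - 19199} = - \sqrt{-840 - 19199} = - \sqrt{-20039} = - i \sqrt{20039}$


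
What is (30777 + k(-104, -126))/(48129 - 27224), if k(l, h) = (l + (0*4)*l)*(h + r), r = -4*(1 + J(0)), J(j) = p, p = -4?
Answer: 42633/20905 ≈ 2.0394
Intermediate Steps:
J(j) = -4
r = 12 (r = -4*(1 - 4) = -4*(-3) = 12)
k(l, h) = l*(12 + h) (k(l, h) = (l + (0*4)*l)*(h + 12) = (l + 0*l)*(12 + h) = (l + 0)*(12 + h) = l*(12 + h))
(30777 + k(-104, -126))/(48129 - 27224) = (30777 - 104*(12 - 126))/(48129 - 27224) = (30777 - 104*(-114))/20905 = (30777 + 11856)*(1/20905) = 42633*(1/20905) = 42633/20905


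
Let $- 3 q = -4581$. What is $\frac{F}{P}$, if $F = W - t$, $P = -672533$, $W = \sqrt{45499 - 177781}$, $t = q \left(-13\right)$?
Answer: $- \frac{19851}{672533} - \frac{3 i \sqrt{14698}}{672533} \approx -0.029517 - 0.0005408 i$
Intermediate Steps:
$q = 1527$ ($q = \left(- \frac{1}{3}\right) \left(-4581\right) = 1527$)
$t = -19851$ ($t = 1527 \left(-13\right) = -19851$)
$W = 3 i \sqrt{14698}$ ($W = \sqrt{-132282} = 3 i \sqrt{14698} \approx 363.71 i$)
$F = 19851 + 3 i \sqrt{14698}$ ($F = 3 i \sqrt{14698} - -19851 = 3 i \sqrt{14698} + 19851 = 19851 + 3 i \sqrt{14698} \approx 19851.0 + 363.71 i$)
$\frac{F}{P} = \frac{19851 + 3 i \sqrt{14698}}{-672533} = \left(19851 + 3 i \sqrt{14698}\right) \left(- \frac{1}{672533}\right) = - \frac{19851}{672533} - \frac{3 i \sqrt{14698}}{672533}$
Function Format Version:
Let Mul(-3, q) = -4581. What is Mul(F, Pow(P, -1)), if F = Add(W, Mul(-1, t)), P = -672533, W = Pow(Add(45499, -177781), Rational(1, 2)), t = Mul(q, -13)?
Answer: Add(Rational(-19851, 672533), Mul(Rational(-3, 672533), I, Pow(14698, Rational(1, 2)))) ≈ Add(-0.029517, Mul(-0.00054080, I))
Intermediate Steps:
q = 1527 (q = Mul(Rational(-1, 3), -4581) = 1527)
t = -19851 (t = Mul(1527, -13) = -19851)
W = Mul(3, I, Pow(14698, Rational(1, 2))) (W = Pow(-132282, Rational(1, 2)) = Mul(3, I, Pow(14698, Rational(1, 2))) ≈ Mul(363.71, I))
F = Add(19851, Mul(3, I, Pow(14698, Rational(1, 2)))) (F = Add(Mul(3, I, Pow(14698, Rational(1, 2))), Mul(-1, -19851)) = Add(Mul(3, I, Pow(14698, Rational(1, 2))), 19851) = Add(19851, Mul(3, I, Pow(14698, Rational(1, 2)))) ≈ Add(19851., Mul(363.71, I)))
Mul(F, Pow(P, -1)) = Mul(Add(19851, Mul(3, I, Pow(14698, Rational(1, 2)))), Pow(-672533, -1)) = Mul(Add(19851, Mul(3, I, Pow(14698, Rational(1, 2)))), Rational(-1, 672533)) = Add(Rational(-19851, 672533), Mul(Rational(-3, 672533), I, Pow(14698, Rational(1, 2))))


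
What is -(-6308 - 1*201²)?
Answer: 46709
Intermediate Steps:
-(-6308 - 1*201²) = -(-6308 - 1*40401) = -(-6308 - 40401) = -1*(-46709) = 46709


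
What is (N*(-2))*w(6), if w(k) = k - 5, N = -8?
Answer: 16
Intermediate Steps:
w(k) = -5 + k
(N*(-2))*w(6) = (-8*(-2))*(-5 + 6) = 16*1 = 16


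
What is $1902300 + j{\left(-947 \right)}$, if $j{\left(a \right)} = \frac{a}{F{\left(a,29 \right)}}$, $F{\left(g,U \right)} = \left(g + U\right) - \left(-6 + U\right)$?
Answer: $\frac{1790065247}{941} \approx 1.9023 \cdot 10^{6}$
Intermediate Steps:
$F{\left(g,U \right)} = 6 + g$ ($F{\left(g,U \right)} = \left(U + g\right) - \left(-6 + U\right) = 6 + g$)
$j{\left(a \right)} = \frac{a}{6 + a}$
$1902300 + j{\left(-947 \right)} = 1902300 - \frac{947}{6 - 947} = 1902300 - \frac{947}{-941} = 1902300 - - \frac{947}{941} = 1902300 + \frac{947}{941} = \frac{1790065247}{941}$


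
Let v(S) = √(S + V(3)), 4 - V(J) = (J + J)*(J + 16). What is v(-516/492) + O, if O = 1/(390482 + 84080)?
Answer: 1/474562 + I*√186673/41 ≈ 2.1072e-6 + 10.538*I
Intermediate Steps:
V(J) = 4 - 2*J*(16 + J) (V(J) = 4 - (J + J)*(J + 16) = 4 - 2*J*(16 + J))
v(S) = √(-110 + S) (v(S) = √(S + (4 - 32*3 - 2*3²)) = √(S + (4 - 96 - 2*9)) = √(S + (4 - 96 - 18)) = √(S - 110) = √(-110 + S))
O = 1/474562 ≈ 2.1072e-6
v(-516/492) + O = √(-110 - 516/492) + 1/474562 = √(-110 - 516*1/492) + 1/474562 = √(-110 - 43/41) + 1/474562 = √(-4553/41) + 1/474562 = I*√186673/41 + 1/474562 = 1/474562 + I*√186673/41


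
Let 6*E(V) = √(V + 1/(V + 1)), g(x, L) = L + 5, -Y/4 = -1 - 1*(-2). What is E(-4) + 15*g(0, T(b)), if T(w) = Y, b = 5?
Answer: 15 + I*√39/18 ≈ 15.0 + 0.34694*I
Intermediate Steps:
Y = -4 (Y = -4*(-1 - 1*(-2)) = -4*(-1 + 2) = -4*1 = -4)
T(w) = -4
g(x, L) = 5 + L
E(V) = √(V + 1/(1 + V))/6 (E(V) = √(V + 1/(V + 1))/6 = √(V + 1/(1 + V))/6)
E(-4) + 15*g(0, T(b)) = √((1 - 4*(1 - 4))/(1 - 4))/6 + 15*(5 - 4) = √((1 - 4*(-3))/(-3))/6 + 15*1 = √(-(1 + 12)/3)/6 + 15 = √(-⅓*13)/6 + 15 = √(-13/3)/6 + 15 = (I*√39/3)/6 + 15 = I*√39/18 + 15 = 15 + I*√39/18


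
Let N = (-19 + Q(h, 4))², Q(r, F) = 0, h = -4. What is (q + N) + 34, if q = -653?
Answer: -258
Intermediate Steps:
N = 361 (N = (-19 + 0)² = (-19)² = 361)
(q + N) + 34 = (-653 + 361) + 34 = -292 + 34 = -258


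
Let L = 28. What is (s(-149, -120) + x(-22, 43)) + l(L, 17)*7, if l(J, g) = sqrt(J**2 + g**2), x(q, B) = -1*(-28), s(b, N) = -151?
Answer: -123 + 7*sqrt(1073) ≈ 106.30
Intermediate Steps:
x(q, B) = 28
(s(-149, -120) + x(-22, 43)) + l(L, 17)*7 = (-151 + 28) + sqrt(28**2 + 17**2)*7 = -123 + sqrt(784 + 289)*7 = -123 + sqrt(1073)*7 = -123 + 7*sqrt(1073)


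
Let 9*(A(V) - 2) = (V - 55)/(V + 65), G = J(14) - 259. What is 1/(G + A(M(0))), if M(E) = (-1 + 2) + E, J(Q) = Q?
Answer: -11/2674 ≈ -0.0041137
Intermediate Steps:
M(E) = 1 + E
G = -245 (G = 14 - 259 = -245)
A(V) = 2 + (-55 + V)/(9*(65 + V)) (A(V) = 2 + ((V - 55)/(V + 65))/9 = 2 + ((-55 + V)/(65 + V))/9 = 2 + (-55 + V)/(9*(65 + V)))
1/(G + A(M(0))) = 1/(-245 + (1115 + 19*(1 + 0))/(9*(65 + (1 + 0)))) = 1/(-245 + (1115 + 19*1)/(9*(65 + 1))) = 1/(-245 + (⅑)*(1115 + 19)/66) = 1/(-245 + (⅑)*(1/66)*1134) = 1/(-245 + 21/11) = 1/(-2674/11) = -11/2674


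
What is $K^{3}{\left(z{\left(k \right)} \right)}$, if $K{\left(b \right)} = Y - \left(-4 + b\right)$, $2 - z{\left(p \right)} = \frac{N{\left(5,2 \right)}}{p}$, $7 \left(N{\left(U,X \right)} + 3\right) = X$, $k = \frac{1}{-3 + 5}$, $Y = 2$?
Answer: $- \frac{1000}{343} \approx -2.9155$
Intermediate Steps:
$k = \frac{1}{2} \approx 0.5$
$N{\left(U,X \right)} = -3 + \frac{X}{7}$
$z{\left(p \right)} = 2 + \frac{19}{7 p}$ ($z{\left(p \right)} = 2 - \frac{-3 + \frac{1}{7} \cdot 2}{p} = 2 - \frac{-3 + \frac{2}{7}}{p} = 2 - - \frac{19}{7 p} = 2 + \frac{19}{7 p}$)
$K{\left(b \right)} = 6 - b$ ($K{\left(b \right)} = 2 - \left(-4 + b\right) = 6 - b$)
$K^{3}{\left(z{\left(k \right)} \right)} = \left(6 - \left(2 + \frac{19 \frac{1}{\frac{1}{2}}}{7}\right)\right)^{3} = \left(6 - \left(2 + \frac{19}{7} \cdot 2\right)\right)^{3} = \left(6 - \left(2 + \frac{38}{7}\right)\right)^{3} = \left(6 - \frac{52}{7}\right)^{3} = \left(- \frac{10}{7}\right)^{3} = - \frac{1000}{343}$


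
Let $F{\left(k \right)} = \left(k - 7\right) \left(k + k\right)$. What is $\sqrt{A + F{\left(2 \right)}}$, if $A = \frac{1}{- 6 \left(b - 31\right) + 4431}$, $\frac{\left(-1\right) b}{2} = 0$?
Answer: $\frac{i \sqrt{5263323}}{513} \approx 4.4721 i$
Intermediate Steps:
$b = 0$ ($b = \left(-2\right) 0 = 0$)
$F{\left(k \right)} = 2 k \left(-7 + k\right)$ ($F{\left(k \right)} = \left(-7 + k\right) 2 k = 2 k \left(-7 + k\right)$)
$A = \frac{1}{4617}$ ($A = \frac{1}{- 6 \left(0 - 31\right) + 4431} = \frac{1}{\left(-6\right) \left(-31\right) + 4431} = \frac{1}{186 + 4431} = \frac{1}{4617} \approx 0.00021659$)
$\sqrt{A + F{\left(2 \right)}} = \sqrt{\frac{1}{4617} + 2 \cdot 2 \left(-7 + 2\right)} = \sqrt{\frac{1}{4617} + 2 \cdot 2 \left(-5\right)} = \sqrt{\frac{1}{4617} - 20} = \sqrt{- \frac{92339}{4617}} = \frac{i \sqrt{5263323}}{513}$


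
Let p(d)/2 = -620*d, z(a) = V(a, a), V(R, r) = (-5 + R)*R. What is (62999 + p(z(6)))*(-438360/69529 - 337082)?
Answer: -1302159214310542/69529 ≈ -1.8728e+10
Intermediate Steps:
V(R, r) = R*(-5 + R)
z(a) = a*(-5 + a)
p(d) = -1240*d (p(d) = 2*(-620*d) = -1240*d)
(62999 + p(z(6)))*(-438360/69529 - 337082) = (62999 - 7440*(-5 + 6))*(-438360/69529 - 337082) = (62999 - 7440)*(-438360*1/69529 - 337082) = (62999 - 1240*6)*(-438360/69529 - 337082) = (62999 - 7440)*(-23437412738/69529) = 55559*(-23437412738/69529) = -1302159214310542/69529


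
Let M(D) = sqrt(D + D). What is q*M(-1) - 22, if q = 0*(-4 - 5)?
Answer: -22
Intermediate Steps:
M(D) = sqrt(2)*sqrt(D) (M(D) = sqrt(2*D) = sqrt(2)*sqrt(D))
q = 0 (q = 0*(-9) = 0)
q*M(-1) - 22 = 0*(sqrt(2)*sqrt(-1)) - 22 = 0*(sqrt(2)*I) - 22 = 0*(I*sqrt(2)) - 22 = 0 - 22 = -22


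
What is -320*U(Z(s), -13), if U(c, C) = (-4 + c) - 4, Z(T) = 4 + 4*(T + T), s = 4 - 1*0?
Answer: -8960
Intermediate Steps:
s = 4 (s = 4 + 0 = 4)
Z(T) = 4 + 8*T (Z(T) = 4 + 4*(2*T) = 4 + 8*T)
U(c, C) = -8 + c
-320*U(Z(s), -13) = -320*(-8 + (4 + 8*4)) = -320*(-8 + (4 + 32)) = -320*(-8 + 36) = -320*28 = -8960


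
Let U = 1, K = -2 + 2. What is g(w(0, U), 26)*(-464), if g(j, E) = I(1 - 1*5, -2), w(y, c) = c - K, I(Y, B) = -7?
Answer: 3248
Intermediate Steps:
K = 0
w(y, c) = c (w(y, c) = c - 1*0 = c + 0 = c)
g(j, E) = -7
g(w(0, U), 26)*(-464) = -7*(-464) = 3248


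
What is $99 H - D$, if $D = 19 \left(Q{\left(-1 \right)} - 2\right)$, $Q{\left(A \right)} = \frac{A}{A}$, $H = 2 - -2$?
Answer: $415$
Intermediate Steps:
$H = 4$ ($H = 2 + 2 = 4$)
$Q{\left(A \right)} = 1$
$D = -19$ ($D = 19 \left(1 - 2\right) = 19 \left(-1\right) = -19$)
$99 H - D = 99 \cdot 4 - -19 = 396 + 19 = 415$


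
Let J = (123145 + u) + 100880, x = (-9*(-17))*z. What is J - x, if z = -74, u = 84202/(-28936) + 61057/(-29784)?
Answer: 25353098621401/107728728 ≈ 2.3534e+5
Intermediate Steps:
u = -534327215/107728728 (u = 84202*(-1/28936) + 61057*(-1/29784) = -42101/14468 - 61057/29784 = -534327215/107728728 ≈ -4.9599)
x = -11322 (x = -9*(-17)*(-74) = 153*(-74) = -11322)
J = 24133393962985/107728728 (J = (123145 - 534327215/107728728) + 100880 = 13265719882345/107728728 + 100880 = 24133393962985/107728728 ≈ 2.2402e+5)
J - x = 24133393962985/107728728 - 1*(-11322) = 24133393962985/107728728 + 11322 = 25353098621401/107728728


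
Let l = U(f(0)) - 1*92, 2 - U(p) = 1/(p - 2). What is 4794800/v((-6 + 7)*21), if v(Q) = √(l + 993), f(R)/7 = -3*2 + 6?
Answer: 4794800*√3614/1807 ≈ 1.5952e+5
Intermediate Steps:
f(R) = 0 (f(R) = 7*(-3*2 + 6) = 7*(-6 + 6) = 7*0 = 0)
U(p) = 2 - 1/(-2 + p) (U(p) = 2 - 1/(p - 2) = 2 - 1/(-2 + p))
l = -179/2 (l = (-5 + 2*0)/(-2 + 0) - 1*92 = (-5 + 0)/(-2) - 92 = -½*(-5) - 92 = 5/2 - 92 = -179/2 ≈ -89.500)
v(Q) = √3614/2 (v(Q) = √(-179/2 + 993) = √(1807/2) = √3614/2)
4794800/v((-6 + 7)*21) = 4794800/((√3614/2)) = 4794800*(√3614/1807) = 4794800*√3614/1807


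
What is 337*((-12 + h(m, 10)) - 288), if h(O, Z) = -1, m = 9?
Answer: -101437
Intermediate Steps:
337*((-12 + h(m, 10)) - 288) = 337*((-12 - 1) - 288) = 337*(-13 - 288) = 337*(-301) = -101437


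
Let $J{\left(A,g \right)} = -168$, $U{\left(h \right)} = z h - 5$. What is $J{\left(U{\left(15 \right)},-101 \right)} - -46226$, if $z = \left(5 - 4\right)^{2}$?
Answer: $46058$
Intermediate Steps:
$z = 1$ ($z = 1^{2} = 1$)
$U{\left(h \right)} = -5 + h$ ($U{\left(h \right)} = 1 h - 5 = h - 5 = -5 + h$)
$J{\left(U{\left(15 \right)},-101 \right)} - -46226 = -168 - -46226 = -168 + 46226 = 46058$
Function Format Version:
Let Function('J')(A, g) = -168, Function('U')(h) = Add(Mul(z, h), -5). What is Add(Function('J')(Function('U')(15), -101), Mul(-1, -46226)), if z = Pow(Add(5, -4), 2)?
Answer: 46058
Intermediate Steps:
z = 1 (z = Pow(1, 2) = 1)
Function('U')(h) = Add(-5, h) (Function('U')(h) = Add(Mul(1, h), -5) = Add(h, -5) = Add(-5, h))
Add(Function('J')(Function('U')(15), -101), Mul(-1, -46226)) = Add(-168, Mul(-1, -46226)) = Add(-168, 46226) = 46058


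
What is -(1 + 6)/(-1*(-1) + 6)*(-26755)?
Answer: 26755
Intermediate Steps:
-(1 + 6)/(-1*(-1) + 6)*(-26755) = -7/(1 + 6)*(-26755) = -7/7*(-26755) = -7*(⅐)*(-26755) = -(-26755) = -1*(-26755) = 26755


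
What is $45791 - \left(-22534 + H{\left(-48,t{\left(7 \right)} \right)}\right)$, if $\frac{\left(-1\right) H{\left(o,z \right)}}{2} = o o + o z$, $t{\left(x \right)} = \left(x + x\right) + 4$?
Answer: $71205$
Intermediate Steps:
$t{\left(x \right)} = 4 + 2 x$ ($t{\left(x \right)} = 2 x + 4 = 4 + 2 x$)
$H{\left(o,z \right)} = - 2 o^{2} - 2 o z$ ($H{\left(o,z \right)} = - 2 \left(o o + o z\right) = - 2 \left(o^{2} + o z\right) = - 2 o^{2} - 2 o z$)
$45791 - \left(-22534 + H{\left(-48,t{\left(7 \right)} \right)}\right) = 45791 - \left(-22534 - - 96 \left(-48 + \left(4 + 2 \cdot 7\right)\right)\right) = 45791 - \left(-22534 - - 96 \left(-48 + \left(4 + 14\right)\right)\right) = 45791 - \left(-22534 - - 96 \left(-48 + 18\right)\right) = 45791 - \left(-22534 - \left(-96\right) \left(-30\right)\right) = 45791 - \left(-22534 - 2880\right) = 45791 - -25414 = 45791 + 25414 = 71205$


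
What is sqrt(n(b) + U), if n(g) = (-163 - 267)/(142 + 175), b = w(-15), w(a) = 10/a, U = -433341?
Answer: I*sqrt(43546140059)/317 ≈ 658.29*I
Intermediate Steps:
b = -2/3 (b = 10/(-15) = 10*(-1/15) = -2/3 ≈ -0.66667)
n(g) = -430/317
sqrt(n(b) + U) = sqrt(-430/317 - 433341) = sqrt(-137369527/317) = I*sqrt(43546140059)/317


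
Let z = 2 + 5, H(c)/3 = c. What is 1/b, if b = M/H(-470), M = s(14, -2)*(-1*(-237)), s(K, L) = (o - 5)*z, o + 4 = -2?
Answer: 470/6083 ≈ 0.077265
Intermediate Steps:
H(c) = 3*c
o = -6 (o = -4 - 2 = -6)
z = 7
s(K, L) = -77 (s(K, L) = (-6 - 5)*7 = -11*7 = -77)
M = -18249 (M = -(-77)*(-237) = -77*237 = -18249)
b = 6083/470 (b = -18249/(3*(-470)) = -18249/(-1410) = -18249*(-1/1410) = 6083/470 ≈ 12.943)
1/b = 1/(6083/470) = 470/6083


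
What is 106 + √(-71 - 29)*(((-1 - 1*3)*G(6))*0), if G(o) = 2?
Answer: 106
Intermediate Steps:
106 + √(-71 - 29)*(((-1 - 1*3)*G(6))*0) = 106 + √(-71 - 29)*(((-1 - 1*3)*2)*0) = 106 + √(-100)*(((-1 - 3)*2)*0) = 106 + (10*I)*(-4*2*0) = 106 + (10*I)*(-8*0) = 106 + (10*I)*0 = 106 + 0 = 106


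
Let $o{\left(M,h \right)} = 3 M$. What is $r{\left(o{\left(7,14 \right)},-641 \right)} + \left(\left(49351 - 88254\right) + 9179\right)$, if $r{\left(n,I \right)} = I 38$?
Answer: $-54082$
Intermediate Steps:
$r{\left(n,I \right)} = 38 I$
$r{\left(o{\left(7,14 \right)},-641 \right)} + \left(\left(49351 - 88254\right) + 9179\right) = 38 \left(-641\right) + \left(\left(49351 - 88254\right) + 9179\right) = -24358 + \left(-38903 + 9179\right) = -24358 - 29724 = -54082$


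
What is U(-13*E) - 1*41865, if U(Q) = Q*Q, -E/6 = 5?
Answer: 110235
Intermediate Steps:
E = -30 (E = -6*5 = -30)
U(Q) = Q**2
U(-13*E) - 1*41865 = (-13*(-30))**2 - 1*41865 = 390**2 - 41865 = 152100 - 41865 = 110235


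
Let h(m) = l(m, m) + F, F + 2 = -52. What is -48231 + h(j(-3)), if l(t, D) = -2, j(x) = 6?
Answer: -48287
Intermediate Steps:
F = -54 (F = -2 - 52 = -54)
h(m) = -56 (h(m) = -2 - 54 = -56)
-48231 + h(j(-3)) = -48231 - 56 = -48287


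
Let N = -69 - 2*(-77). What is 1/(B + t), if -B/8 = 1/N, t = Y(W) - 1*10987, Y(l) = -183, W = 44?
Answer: -85/949458 ≈ -8.9525e-5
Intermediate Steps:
N = 85 (N = -69 + 154 = 85)
t = -11170 (t = -183 - 1*10987 = -183 - 10987 = -11170)
B = -8/85 ≈ -0.094118
1/(B + t) = 1/(-8/85 - 11170) = 1/(-949458/85) = -85/949458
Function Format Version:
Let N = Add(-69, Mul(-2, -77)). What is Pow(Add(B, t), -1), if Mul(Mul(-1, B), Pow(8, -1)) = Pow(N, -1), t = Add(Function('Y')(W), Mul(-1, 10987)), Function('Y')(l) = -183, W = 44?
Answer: Rational(-85, 949458) ≈ -8.9525e-5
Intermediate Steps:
N = 85 (N = Add(-69, 154) = 85)
t = -11170 (t = Add(-183, Mul(-1, 10987)) = Add(-183, -10987) = -11170)
B = Rational(-8, 85) (B = Mul(-8, Pow(85, -1)) = Mul(-8, Rational(1, 85)) = Rational(-8, 85) ≈ -0.094118)
Pow(Add(B, t), -1) = Pow(Add(Rational(-8, 85), -11170), -1) = Pow(Rational(-949458, 85), -1) = Rational(-85, 949458)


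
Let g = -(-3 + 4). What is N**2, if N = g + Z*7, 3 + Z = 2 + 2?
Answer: 36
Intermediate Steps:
g = -1 (g = -1*1 = -1)
Z = 1 (Z = -3 + (2 + 2) = -3 + 4 = 1)
N = 6 (N = -1 + 1*7 = -1 + 7 = 6)
N**2 = 6**2 = 36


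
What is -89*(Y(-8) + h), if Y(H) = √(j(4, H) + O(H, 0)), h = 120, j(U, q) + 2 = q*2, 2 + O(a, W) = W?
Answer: -10680 - 178*I*√5 ≈ -10680.0 - 398.02*I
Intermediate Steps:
O(a, W) = -2 + W
j(U, q) = -2 + 2*q (j(U, q) = -2 + q*2 = -2 + 2*q)
Y(H) = √(-4 + 2*H) (Y(H) = √((-2 + 2*H) + (-2 + 0)) = √((-2 + 2*H) - 2) = √(-4 + 2*H))
-89*(Y(-8) + h) = -89*(√(-4 + 2*(-8)) + 120) = -89*(√(-4 - 16) + 120) = -89*(√(-20) + 120) = -89*(2*I*√5 + 120) = -89*(120 + 2*I*√5) = -10680 - 178*I*√5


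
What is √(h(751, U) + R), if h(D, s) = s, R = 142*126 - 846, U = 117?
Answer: 3*√1907 ≈ 131.01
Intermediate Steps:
R = 17046 (R = 17892 - 846 = 17046)
√(h(751, U) + R) = √(117 + 17046) = √17163 = 3*√1907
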